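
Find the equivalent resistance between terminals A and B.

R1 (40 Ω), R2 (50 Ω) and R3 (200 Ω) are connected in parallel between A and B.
Reduce the network between node 0 (A) and node 1 (B) by series/parallel combination:
  Rp1 = R1 ‖ R2 ‖ R3 (parallel, all between nodes 0 and 1) = 1/(1/40 + 1/50 + 1/200) = 20 Ω
R_eq = 20 Ω

Final answer: 20 Ω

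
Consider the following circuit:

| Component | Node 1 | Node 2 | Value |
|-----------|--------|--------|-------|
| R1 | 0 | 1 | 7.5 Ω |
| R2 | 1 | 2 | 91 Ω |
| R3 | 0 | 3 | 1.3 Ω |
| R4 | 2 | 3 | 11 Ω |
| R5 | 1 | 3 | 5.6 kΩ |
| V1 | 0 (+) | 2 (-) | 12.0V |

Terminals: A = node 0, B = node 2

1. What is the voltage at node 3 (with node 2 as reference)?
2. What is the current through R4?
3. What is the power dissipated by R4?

Nodal analysis, taking node 2 as the 0 V reference.
Source V1 fixes V_0 = 12 V.
KCL at each unknown node (sum of currents leaving = 0; resistances in Ω):
  Node 1: (V_1 - 12)/7.5 + (V_1 - 0)/91 + (V_1 - V_3)/5600 = 0
  Node 3: (V_3 - 12)/1.3 + (V_3 - 0)/11 + (V_3 - V_1)/5600 = 0
Collecting terms (coefficients in siemens):
  0.1445·V_1 - 0.0001786·V_3 = 1.6
  0.8603·V_3 - 0.0001786·V_1 = 9.231
Determinant D = (0.1445)(0.8603) - (-0.0001786)(-0.0001786) = 0.1243
V_1 = [(1.6)(0.8603) - (-0.0001786)(9.231)]/D = 11.09 V
V_3 = [(0.1445)(9.231) - (1.6)(-0.0001786)]/D = 10.73 V
Part 1:
  Read off the nodal solution: V_3 = 10.73 V
Part 2:
  I_R4 = (V_2 - V_3)/R4 = (0 - 10.73)/11 = -0.9756 A
  Magnitude: I_R4 = 0.9756 A
Part 3:
  I_R4 = (V_2 - V_3)/R4 = (0 - 10.73)/11 = -0.9756 A
  P_R4 = I_R4² × R4 = (-0.9756)² × 11 = 10.47 W

Final answers:
1. V_3 = 10.73 V
2. I_R4 = 0.9756 A
3. P_R4 = 10.47 W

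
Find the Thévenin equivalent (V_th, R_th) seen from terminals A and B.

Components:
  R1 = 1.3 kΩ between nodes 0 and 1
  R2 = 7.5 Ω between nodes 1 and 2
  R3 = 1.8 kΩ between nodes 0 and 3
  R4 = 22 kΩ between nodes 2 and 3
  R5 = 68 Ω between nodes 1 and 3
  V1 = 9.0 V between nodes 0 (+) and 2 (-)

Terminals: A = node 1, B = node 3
Step 1 — V_th is the open-circuit voltage V_A - V_B (nothing connected across the terminals).
Nodal analysis, taking node 2 as the 0 V reference.
Source V1 fixes V_0 = 9 V.
KCL at each unknown node (sum of currents leaving = 0; resistances in Ω):
  Node 1: (V_1 - 9)/1300 + (V_1 - 0)/7.5 + (V_1 - V_3)/68 = 0
  Node 3: (V_3 - 9)/1800 + (V_3 - 0)/22000 + (V_3 - V_1)/68 = 0
Collecting terms (coefficients in siemens):
  0.1488·V_1 - 0.01471·V_3 = 0.006923
  0.01531·V_3 - 0.01471·V_1 = 0.005
Determinant D = (0.1488)(0.01531) - (-0.01471)(-0.01471) = 0.002062
V_1 = [(0.006923)(0.01531) - (-0.01471)(0.005)]/D = 0.08707 V
V_3 = [(0.1488)(0.005) - (0.006923)(-0.01471)]/D = 0.4103 V
V_th = V_1 - V_3 = 0.08707 - 0.4103 = -0.3232 V
Step 2 — R_th: zero the source — replace V1 by a short circuit (node 2 merges into node 0) — and find the resistance seen between A (node 1) and B (node 3).
Reduce the network between node 1 (A) and node 3 (B) by series/parallel combination:
  Rp1 = R1 ‖ R2 (parallel, both between nodes 0 and 1) = 1/(1/1300 + 1/7.5) = 7.457 Ω
  Rp2 = R3 ‖ R4 (parallel, both between nodes 0 and 3) = 1/(1/1800 + 1/22000) = 1664 Ω
  Rs1 = Rp1 + Rp2 (series, joined only at node 0) = 7.457 + 1664 = 1671 Ω
  Rp3 = R5 ‖ Rs1 (parallel, both between nodes 1 and 3) = 1/(1/68 + 1/1671) = 65.34 Ω
R_th = 65.34 Ω

Final answer: V_th = -0.3232 V, R_th = 65.34 Ω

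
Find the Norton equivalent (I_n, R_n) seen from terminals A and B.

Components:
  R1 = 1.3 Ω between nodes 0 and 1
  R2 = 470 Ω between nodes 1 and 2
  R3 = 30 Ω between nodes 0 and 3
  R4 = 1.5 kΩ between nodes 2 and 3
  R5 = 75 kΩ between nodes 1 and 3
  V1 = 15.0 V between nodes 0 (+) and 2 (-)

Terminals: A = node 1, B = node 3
Find the Thévenin equivalent first; then I_n = V_th/R_th and R_n = R_th.
Step 1 — V_th is the open-circuit voltage V_A - V_B (nothing connected across the terminals).
Nodal analysis, taking node 2 as the 0 V reference.
Source V1 fixes V_0 = 15 V.
KCL at each unknown node (sum of currents leaving = 0; resistances in Ω):
  Node 1: (V_1 - 15)/1.3 + (V_1 - 0)/470 + (V_1 - V_3)/75000 = 0
  Node 3: (V_3 - 15)/30 + (V_3 - 0)/1500 + (V_3 - V_1)/75000 = 0
Collecting terms (coefficients in siemens):
  0.7714·V_1 - 0.00001333·V_3 = 11.54
  0.03401·V_3 - 0.00001333·V_1 = 0.5
Determinant D = (0.7714)(0.03401) - (-0.00001333)(-0.00001333) = 0.02624
V_1 = [(11.54)(0.03401) - (-0.00001333)(0.5)]/D = 14.96 V
V_3 = [(0.7714)(0.5) - (11.54)(-0.00001333)]/D = 14.71 V
V_th = V_1 - V_3 = 14.96 - 14.71 = 0.2526 V
Step 2 — R_th: zero the source — replace V1 by a short circuit (node 2 merges into node 0) — and find the resistance seen between A (node 1) and B (node 3).
Reduce the network between node 1 (A) and node 3 (B) by series/parallel combination:
  Rp1 = R1 ‖ R2 (parallel, both between nodes 0 and 1) = 1/(1/1.3 + 1/470) = 1.296 Ω
  Rp2 = R3 ‖ R4 (parallel, both between nodes 0 and 3) = 1/(1/30 + 1/1500) = 29.41 Ω
  Rs1 = Rp1 + Rp2 (series, joined only at node 0) = 1.296 + 29.41 = 30.71 Ω
  Rp3 = R5 ‖ Rs1 (parallel, both between nodes 1 and 3) = 1/(1/75000 + 1/30.71) = 30.7 Ω
R_th = 30.7 Ω
I_n = V_th/R_th = 0.2526/30.7 = 0.00823 A, and R_n = R_th = 30.7 Ω

Final answer: I_n = 0.00823 A, R_n = 30.7 Ω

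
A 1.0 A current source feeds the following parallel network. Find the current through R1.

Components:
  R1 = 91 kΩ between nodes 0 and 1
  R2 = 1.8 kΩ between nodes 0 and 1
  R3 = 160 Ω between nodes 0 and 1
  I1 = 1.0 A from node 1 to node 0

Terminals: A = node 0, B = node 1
All resistors sit directly between nodes 0 and 1, so they are in parallel and share one voltage V; the full source current 1 A splits among them.
1/R_par = 1/91000 + 1/1800 + 1/160 = 0.006817 S  =>  R_par = 146.7 Ω
V = I × R_par = 1 × 146.7 = 146.7 V
I_R1 = V/R1 = 146.7/91000 = 0.001612 A

Final answer: 0.001612 A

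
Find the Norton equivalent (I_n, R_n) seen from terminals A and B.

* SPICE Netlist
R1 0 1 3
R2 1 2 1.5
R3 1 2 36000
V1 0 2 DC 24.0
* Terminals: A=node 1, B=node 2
Find the Thévenin equivalent first; then I_n = V_th/R_th and R_n = R_th.
Step 1 — V_th is the open-circuit voltage V_A - V_B (nothing connected across the terminals).
Nodal analysis, taking node 2 as the 0 V reference.
Source V1 fixes V_0 = 24 V.
KCL at each unknown node (sum of currents leaving = 0; resistances in Ω):
  Node 1: (V_1 - 24)/3 + (V_1 - 0)/1.5 + (V_1 - 0)/36000 = 0
Collecting terms: 1 × V_1 = 8  =>  V_1 = 8 V
V_th = V_1 - V_2 = 8 - 0 = 8 V
Step 2 — R_th: zero the source — replace V1 by a short circuit (node 2 merges into node 0) — and find the resistance seen between A (node 1) and B (node 0).
Reduce the network between node 1 (A) and node 0 (B) by series/parallel combination:
  Rp1 = R1 ‖ R2 ‖ R3 (parallel, all between nodes 0 and 1) = 1/(1/3 + 1/1.5 + 1/36000) = 1 Ω
R_th = 1 Ω
I_n = V_th/R_th = 8/1 = 8 A, and R_n = R_th = 1 Ω

Final answer: I_n = 8 A, R_n = 1 Ω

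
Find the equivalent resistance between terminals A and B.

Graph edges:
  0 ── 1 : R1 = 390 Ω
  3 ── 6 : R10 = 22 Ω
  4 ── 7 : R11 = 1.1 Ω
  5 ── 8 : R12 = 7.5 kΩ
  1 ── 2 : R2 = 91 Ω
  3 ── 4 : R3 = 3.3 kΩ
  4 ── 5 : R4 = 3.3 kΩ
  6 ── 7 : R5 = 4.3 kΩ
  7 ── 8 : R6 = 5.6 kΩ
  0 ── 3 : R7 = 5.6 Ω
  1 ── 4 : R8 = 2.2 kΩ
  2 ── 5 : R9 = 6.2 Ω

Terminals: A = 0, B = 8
The network is not a plain series/parallel combination. Inject a 1 A test current into terminal A (node 0) and return it from terminal B (node 8); then R_eq = V_A / (1 A).
Nodal analysis, taking node 8 as the 0 V reference.
Current source I_test pushes 1 A into node 0 and draws it out of node 8.
KCL at each unknown node (sum of currents leaving = 0; resistances in Ω):
  Node 0: (V_0 - V_1)/390 + (V_0 - V_3)/5.6 - 1 = 0
  Node 1: (V_1 - V_0)/390 + (V_1 - V_2)/91 + (V_1 - V_4)/2200 = 0
  Node 2: (V_2 - V_1)/91 + (V_2 - V_5)/6.2 = 0
  Node 3: (V_3 - V_0)/5.6 + (V_3 - V_4)/3300 + (V_3 - V_6)/22 = 0
  Node 4: (V_4 - V_1)/2200 + (V_4 - V_3)/3300 + (V_4 - V_5)/3300 + (V_4 - V_7)/1.1 = 0
  Node 5: (V_5 - V_2)/6.2 + (V_5 - V_4)/3300 + (V_5 - 0)/7500 = 0
  Node 6: (V_6 - V_3)/22 + (V_6 - V_7)/4300 = 0
  Node 7: (V_7 - V_4)/1.1 + (V_7 - V_6)/4300 + (V_7 - 0)/5600 = 0
Collecting terms (coefficients in siemens):
  0.1811·V_0 - 0.002564·V_1 - 0.1786·V_3 = 1
  0.01401·V_1 - 0.002564·V_0 - 0.01099·V_2 - 0.0004545·V_4 = 0
  0.1723·V_2 - 0.01099·V_1 - 0.1613·V_5 = 0
  0.2243·V_3 - 0.1786·V_0 - 0.000303·V_4 - 0.04545·V_6 = 0
  0.9102·V_4 - 0.0004545·V_1 - 0.000303·V_3 - 0.000303·V_5 - 0.9091·V_7 = 0
  0.1617·V_5 - 0.1613·V_2 - 0.000303·V_4 = 0
  0.04569·V_6 - 0.04545·V_3 - 0.0002326·V_7 = 0
  0.9095·V_7 - 0.9091·V_4 - 0.0002326·V_6 = 0
Solving these 8 simultaneous equations (Gaussian elimination) gives:
  V_0 = 3683 V, V_1 = 3417 V, V_2 = 3369 V, V_3 = 3682 V
  V_4 = 3088 V, V_5 = 3365 V, V_6 = 3678 V, V_7 = 3087 V
R_eq = V_0 / 1 A = 3683 Ω = 3.683 kΩ

Final answer: 3.683 kΩ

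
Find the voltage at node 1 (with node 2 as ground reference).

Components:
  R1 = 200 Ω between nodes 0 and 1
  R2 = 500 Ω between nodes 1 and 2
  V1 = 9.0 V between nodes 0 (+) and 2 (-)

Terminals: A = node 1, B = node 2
Nodal analysis, taking node 2 as the 0 V reference.
Source V1 fixes V_0 = 9 V.
KCL at each unknown node (sum of currents leaving = 0; resistances in Ω):
  Node 1: (V_1 - 9)/200 + (V_1 - 0)/500 = 0
Collecting terms: 0.007 × V_1 = 0.045  =>  V_1 = 6.429 V
The requested potential is V_1 = 6.429 V.

Final answer: V_1 = 6.429 V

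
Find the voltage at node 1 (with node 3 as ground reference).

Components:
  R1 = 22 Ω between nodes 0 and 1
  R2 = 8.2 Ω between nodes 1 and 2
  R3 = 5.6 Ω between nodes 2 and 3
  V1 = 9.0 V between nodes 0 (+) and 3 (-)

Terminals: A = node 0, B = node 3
Nodal analysis, taking node 3 as the 0 V reference.
Source V1 fixes V_0 = 9 V.
KCL at each unknown node (sum of currents leaving = 0; resistances in Ω):
  Node 1: (V_1 - 9)/22 + (V_1 - V_2)/8.2 = 0
  Node 2: (V_2 - V_1)/8.2 + (V_2 - 0)/5.6 = 0
Collecting terms (coefficients in siemens):
  0.1674·V_1 - 0.122·V_2 = 0.4091
  0.3005·V_2 - 0.122·V_1 = 0
Determinant D = (0.1674)(0.3005) - (-0.122)(-0.122) = 0.03544
V_1 = [(0.4091)(0.3005) - (-0.122)(0)]/D = 3.469 V
V_2 = [(0.1674)(0) - (0.4091)(-0.122)]/D = 1.408 V
The requested potential is V_1 = 3.469 V.

Final answer: V_1 = 3.469 V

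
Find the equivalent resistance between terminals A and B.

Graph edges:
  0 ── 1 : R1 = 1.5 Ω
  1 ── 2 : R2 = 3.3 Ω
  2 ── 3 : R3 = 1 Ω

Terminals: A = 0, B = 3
Reduce the network between node 0 (A) and node 3 (B) by series/parallel combination:
  Rs1 = R1 + R2 (series, joined only at node 1) = 1.5 + 3.3 = 4.8 Ω
  Rs2 = R3 + Rs1 (series, joined only at node 2) = 1 + 4.8 = 5.8 Ω
R_eq = 5.8 Ω

Final answer: 5.8 Ω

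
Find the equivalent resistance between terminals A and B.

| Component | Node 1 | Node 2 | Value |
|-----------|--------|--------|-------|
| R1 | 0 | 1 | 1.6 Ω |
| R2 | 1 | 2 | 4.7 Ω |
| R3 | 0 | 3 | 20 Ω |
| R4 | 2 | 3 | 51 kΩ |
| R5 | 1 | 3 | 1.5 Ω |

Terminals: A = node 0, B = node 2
The network is not a plain series/parallel combination. Inject a 1 A test current into terminal A (node 0) and return it from terminal B (node 2); then R_eq = V_A / (1 A).
Nodal analysis, taking node 2 as the 0 V reference.
Current source I_test pushes 1 A into node 0 and draws it out of node 2.
KCL at each unknown node (sum of currents leaving = 0; resistances in Ω):
  Node 0: (V_0 - V_1)/1.6 + (V_0 - V_3)/20 - 1 = 0
  Node 1: (V_1 - V_0)/1.6 + (V_1 - 0)/4.7 + (V_1 - V_3)/1.5 = 0
  Node 3: (V_3 - V_0)/20 + (V_3 - V_1)/1.5 + (V_3 - 0)/51000 = 0
Collecting terms (coefficients in siemens):
  0.675·V_0 - 0.625·V_1 - 0.05·V_3 = 1
  1.504·V_1 - 0.625·V_0 - 0.6667·V_3 = 0
  0.7167·V_3 - 0.05·V_0 - 0.6667·V_1 = 0
Solving these 3 simultaneous equations (Gaussian elimination) gives:
  V_0 = 6.189 V, V_1 = 4.7 V, V_3 = 4.803 V
R_eq = V_0 / 1 A = 6.189 Ω

Final answer: 6.189 Ω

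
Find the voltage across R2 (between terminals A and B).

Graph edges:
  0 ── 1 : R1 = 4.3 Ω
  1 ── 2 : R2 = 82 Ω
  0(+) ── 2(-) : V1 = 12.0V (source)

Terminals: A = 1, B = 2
R1 and R2 are in series across V1 (node 0 → node 1 → node 2), and the output A–B is taken across R2, so this is a voltage divider.
Series current: I = V1/(R1 + R2) = 12/(4.3 + 82) = 12/86.3 = 0.139 A
V_R2 = I × R2 = V1 × R2/(R1 + R2) = 12 × 82/86.3 = 11.4 V

Final answer: 11.4 V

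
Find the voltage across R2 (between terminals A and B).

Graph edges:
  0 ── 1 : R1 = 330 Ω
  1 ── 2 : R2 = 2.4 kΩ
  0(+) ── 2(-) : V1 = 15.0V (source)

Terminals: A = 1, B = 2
R1 and R2 are in series across V1 (node 0 → node 1 → node 2), and the output A–B is taken across R2, so this is a voltage divider.
Series current: I = V1/(R1 + R2) = 15/(330 + 2400) = 15/2730 = 0.005495 A
V_R2 = I × R2 = V1 × R2/(R1 + R2) = 15 × 2400/2730 = 13.19 V

Final answer: 13.19 V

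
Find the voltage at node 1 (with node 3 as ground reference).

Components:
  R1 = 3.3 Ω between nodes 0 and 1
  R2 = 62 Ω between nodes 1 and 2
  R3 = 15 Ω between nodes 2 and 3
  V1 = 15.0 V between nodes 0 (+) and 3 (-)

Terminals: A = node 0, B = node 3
Nodal analysis, taking node 3 as the 0 V reference.
Source V1 fixes V_0 = 15 V.
KCL at each unknown node (sum of currents leaving = 0; resistances in Ω):
  Node 1: (V_1 - 15)/3.3 + (V_1 - V_2)/62 = 0
  Node 2: (V_2 - V_1)/62 + (V_2 - 0)/15 = 0
Collecting terms (coefficients in siemens):
  0.3192·V_1 - 0.01613·V_2 = 4.545
  0.0828·V_2 - 0.01613·V_1 = 0
Determinant D = (0.3192)(0.0828) - (-0.01613)(-0.01613) = 0.02616
V_1 = [(4.545)(0.0828) - (-0.01613)(0)]/D = 14.38 V
V_2 = [(0.3192)(0) - (4.545)(-0.01613)]/D = 2.802 V
The requested potential is V_1 = 14.38 V.

Final answer: V_1 = 14.38 V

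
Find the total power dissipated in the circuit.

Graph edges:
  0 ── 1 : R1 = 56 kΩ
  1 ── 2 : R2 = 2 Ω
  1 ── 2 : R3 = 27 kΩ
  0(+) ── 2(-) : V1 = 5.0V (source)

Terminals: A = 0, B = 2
Nodal analysis, taking node 2 as the 0 V reference.
Source V1 fixes V_0 = 5 V.
KCL at each unknown node (sum of currents leaving = 0; resistances in Ω):
  Node 1: (V_1 - 5)/56000 + (V_1 - 0)/2 + (V_1 - 0)/27000 = 0
Collecting terms: 0.5001 × V_1 = 0.00008929  =>  V_1 = 0.0001786 V
Power in each resistor, P = (ΔV)²/R:
  P_R1 = (5 - 0.0001786)²/56000 = 0.0004464 W
  P_R2 = (0.0001786 - 0)²/2 = 0.00000001594 W
  P_R3 = (0.0001786 - 0)²/27000 = 0.000000000001181 W
P_total = P_R1 + P_R2 + P_R3 = 0.0004464 W

Final answer: 0.0004464 W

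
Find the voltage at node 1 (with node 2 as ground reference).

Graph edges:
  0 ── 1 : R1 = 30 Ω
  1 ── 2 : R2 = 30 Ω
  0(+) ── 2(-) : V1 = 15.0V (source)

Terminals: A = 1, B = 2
Nodal analysis, taking node 2 as the 0 V reference.
Source V1 fixes V_0 = 15 V.
KCL at each unknown node (sum of currents leaving = 0; resistances in Ω):
  Node 1: (V_1 - 15)/30 + (V_1 - 0)/30 = 0
Collecting terms: 0.06667 × V_1 = 0.5  =>  V_1 = 7.5 V
The requested potential is V_1 = 7.5 V.

Final answer: V_1 = 7.5 V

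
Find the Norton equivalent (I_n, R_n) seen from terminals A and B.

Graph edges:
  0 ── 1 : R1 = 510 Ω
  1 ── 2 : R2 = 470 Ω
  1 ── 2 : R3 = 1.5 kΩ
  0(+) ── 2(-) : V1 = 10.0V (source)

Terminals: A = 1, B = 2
Find the Thévenin equivalent first; then I_n = V_th/R_th and R_n = R_th.
Step 1 — V_th is the open-circuit voltage V_A - V_B (nothing connected across the terminals).
Nodal analysis, taking node 2 as the 0 V reference.
Source V1 fixes V_0 = 10 V.
KCL at each unknown node (sum of currents leaving = 0; resistances in Ω):
  Node 1: (V_1 - 10)/510 + (V_1 - 0)/470 + (V_1 - 0)/1500 = 0
Collecting terms: 0.004755 × V_1 = 0.01961  =>  V_1 = 4.124 V
V_th = V_1 - V_2 = 4.124 - 0 = 4.124 V
Step 2 — R_th: zero the source — replace V1 by a short circuit (node 2 merges into node 0) — and find the resistance seen between A (node 1) and B (node 0).
Reduce the network between node 1 (A) and node 0 (B) by series/parallel combination:
  Rp1 = R1 ‖ R2 ‖ R3 (parallel, all between nodes 0 and 1) = 1/(1/510 + 1/470 + 1/1500) = 210.3 Ω
R_th = 210.3 Ω
I_n = V_th/R_th = 4.124/210.3 = 0.01961 A, and R_n = R_th = 210.3 Ω

Final answer: I_n = 0.01961 A, R_n = 210.3 Ω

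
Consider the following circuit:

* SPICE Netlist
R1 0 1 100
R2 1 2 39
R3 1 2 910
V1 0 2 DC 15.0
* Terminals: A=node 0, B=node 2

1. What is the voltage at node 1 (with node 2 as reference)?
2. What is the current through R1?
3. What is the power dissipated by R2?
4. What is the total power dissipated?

Nodal analysis, taking node 2 as the 0 V reference.
Source V1 fixes V_0 = 15 V.
KCL at each unknown node (sum of currents leaving = 0; resistances in Ω):
  Node 1: (V_1 - 15)/100 + (V_1 - 0)/39 + (V_1 - 0)/910 = 0
Collecting terms: 0.03674 × V_1 = 0.15  =>  V_1 = 4.083 V
Part 1:
  Read off the nodal solution: V_1 = 4.083 V
Part 2:
  I_R1 = (V_0 - V_1)/R1 = (15 - 4.083)/100 = 0.1092 A
  Magnitude: I_R1 = 0.1092 A
Part 3:
  I_R2 = (V_1 - V_2)/R2 = (4.083 - 0)/39 = 0.1047 A
  P_R2 = I_R2² × R2 = (0.1047)² × 39 = 0.4274 W
Part 4:
  Power in each resistor, P = (ΔV)²/R:
    P_R1 = (15 - 4.083)²/100 = 1.192 W
    P_R2 = (4.083 - 0)²/39 = 0.4274 W
    P_R3 = (4.083 - 0)²/910 = 0.01832 W
  P_total = P_R1 + P_R2 + P_R3 = 1.638 W

Final answers:
1. V_1 = 4.083 V
2. I_R1 = 0.1092 A
3. P_R2 = 0.4274 W
4. P_total = 1.638 W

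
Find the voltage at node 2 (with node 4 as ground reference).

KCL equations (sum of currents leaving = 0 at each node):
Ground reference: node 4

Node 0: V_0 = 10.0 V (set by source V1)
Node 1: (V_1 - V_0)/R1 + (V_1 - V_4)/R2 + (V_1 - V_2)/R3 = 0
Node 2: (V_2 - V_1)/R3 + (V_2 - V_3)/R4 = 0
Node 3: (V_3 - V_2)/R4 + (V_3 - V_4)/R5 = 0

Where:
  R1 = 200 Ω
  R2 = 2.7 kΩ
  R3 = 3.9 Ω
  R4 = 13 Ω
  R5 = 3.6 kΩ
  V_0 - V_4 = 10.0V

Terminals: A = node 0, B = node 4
Nodal analysis, taking node 4 as the 0 V reference.
Source V1 fixes V_0 = 10 V.
KCL at each unknown node (sum of currents leaving = 0; resistances in Ω):
  Node 1: (V_1 - 10)/200 + (V_1 - 0)/2700 + (V_1 - V_2)/3.9 = 0
  Node 2: (V_2 - V_1)/3.9 + (V_2 - V_3)/13 = 0
  Node 3: (V_3 - V_2)/13 + (V_3 - 0)/3600 = 0
Collecting terms (coefficients in siemens):
  0.2618·V_1 - 0.2564·V_2 = 0.05
  0.3333·V_2 - 0.2564·V_1 - 0.07692·V_3 = 0
  0.0772·V_3 - 0.07692·V_2 = 0
Solving these 3 simultaneous equations (Gaussian elimination) gives:
  V_1 = 8.854 V, V_2 = 8.845 V, V_3 = 8.813 V
The requested potential is V_2 = 8.845 V.

Final answer: V_2 = 8.845 V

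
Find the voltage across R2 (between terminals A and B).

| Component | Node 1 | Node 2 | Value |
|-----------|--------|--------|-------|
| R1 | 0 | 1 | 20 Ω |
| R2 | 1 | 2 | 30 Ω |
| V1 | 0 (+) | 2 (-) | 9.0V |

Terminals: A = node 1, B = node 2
R1 and R2 are in series across V1 (node 0 → node 1 → node 2), and the output A–B is taken across R2, so this is a voltage divider.
Series current: I = V1/(R1 + R2) = 9/(20 + 30) = 9/50 = 0.18 A
V_R2 = I × R2 = V1 × R2/(R1 + R2) = 9 × 30/50 = 5.4 V

Final answer: 5.4 V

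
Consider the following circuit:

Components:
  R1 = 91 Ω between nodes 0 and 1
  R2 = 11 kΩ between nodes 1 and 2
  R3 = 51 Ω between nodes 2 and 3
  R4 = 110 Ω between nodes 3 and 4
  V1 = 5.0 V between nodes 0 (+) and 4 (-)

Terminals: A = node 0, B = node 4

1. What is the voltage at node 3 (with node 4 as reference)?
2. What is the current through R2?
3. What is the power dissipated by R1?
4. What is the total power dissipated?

Nodal analysis, taking node 4 as the 0 V reference.
Source V1 fixes V_0 = 5 V.
KCL at each unknown node (sum of currents leaving = 0; resistances in Ω):
  Node 1: (V_1 - 5)/91 + (V_1 - V_2)/11000 = 0
  Node 2: (V_2 - V_1)/11000 + (V_2 - V_3)/51 = 0
  Node 3: (V_3 - V_2)/51 + (V_3 - 0)/110 = 0
Collecting terms (coefficients in siemens):
  0.01108·V_1 - 0.00009091·V_2 = 0.05495
  0.0197·V_2 - 0.00009091·V_1 - 0.01961·V_3 = 0
  0.0287·V_3 - 0.01961·V_2 = 0
Solving these 3 simultaneous equations (Gaussian elimination) gives:
  V_1 = 4.96 V, V_2 = 0.07154 V, V_3 = 0.04888 V
Part 1:
  Read off the nodal solution: V_3 = 0.04888 V
Part 2:
  I_R2 = (V_1 - V_2)/R2 = (4.96 - 0.07154)/11000 = 0.0004444 A
  Magnitude: I_R2 = 0.0004444 A
Part 3:
  I_R1 = (V_0 - V_1)/R1 = (5 - 4.96)/91 = 0.0004444 A
  P_R1 = I_R1² × R1 = (0.0004444)² × 91 = 0.00001797 W
Part 4:
  Power in each resistor, P = (ΔV)²/R:
    P_R1 = (5 - 4.96)²/91 = 0.00001797 W
    P_R2 = (4.96 - 0.07154)²/11000 = 0.002172 W
    P_R3 = (0.07154 - 0.04888)²/51 = 0.00001007 W
    P_R4 = (0.04888 - 0)²/110 = 0.00002172 W
  P_total = P_R1 + P_R2 + P_R3 + P_R4 = 0.002222 W

Final answers:
1. V_3 = 0.04888 V
2. I_R2 = 0.0004444 A
3. P_R1 = 1.797e-05 W
4. P_total = 0.002222 W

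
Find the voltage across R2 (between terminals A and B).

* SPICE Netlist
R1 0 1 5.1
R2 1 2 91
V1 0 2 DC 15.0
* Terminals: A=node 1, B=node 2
R1 and R2 are in series across V1 (node 0 → node 1 → node 2), and the output A–B is taken across R2, so this is a voltage divider.
Series current: I = V1/(R1 + R2) = 15/(5.1 + 91) = 15/96.1 = 0.1561 A
V_R2 = I × R2 = V1 × R2/(R1 + R2) = 15 × 91/96.1 = 14.2 V

Final answer: 14.2 V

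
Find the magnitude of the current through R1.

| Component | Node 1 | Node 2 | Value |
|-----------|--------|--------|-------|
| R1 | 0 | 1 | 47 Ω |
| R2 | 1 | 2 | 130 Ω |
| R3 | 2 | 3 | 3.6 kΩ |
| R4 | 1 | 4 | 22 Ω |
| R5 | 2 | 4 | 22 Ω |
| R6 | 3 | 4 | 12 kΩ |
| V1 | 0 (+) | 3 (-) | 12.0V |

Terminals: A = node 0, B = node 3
Nodal analysis, taking node 3 as the 0 V reference.
Source V1 fixes V_0 = 12 V.
KCL at each unknown node (sum of currents leaving = 0; resistances in Ω):
  Node 1: (V_1 - 12)/47 + (V_1 - V_2)/130 + (V_1 - V_4)/22 = 0
  Node 2: (V_2 - V_1)/130 + (V_2 - 0)/3600 + (V_2 - V_4)/22 = 0
  Node 4: (V_4 - V_1)/22 + (V_4 - V_2)/22 + (V_4 - 0)/12000 = 0
Collecting terms (coefficients in siemens):
  0.07442·V_1 - 0.007692·V_2 - 0.04545·V_4 = 0.2553
  0.05342·V_2 - 0.007692·V_1 - 0.04545·V_4 = 0
  0.09099·V_4 - 0.04545·V_1 - 0.04545·V_2 = 0
Solving these 3 simultaneous equations (Gaussian elimination) gives:
  V_1 = 11.8 V, V_2 = 11.68 V, V_4 = 11.73 V
I_R1 = (V_0 - V_1)/R1 = (12 - 11.8)/47 = 0.004222 A
|I_R1| = 0.004222 A

Final answer: |I_R1| = 0.004222 A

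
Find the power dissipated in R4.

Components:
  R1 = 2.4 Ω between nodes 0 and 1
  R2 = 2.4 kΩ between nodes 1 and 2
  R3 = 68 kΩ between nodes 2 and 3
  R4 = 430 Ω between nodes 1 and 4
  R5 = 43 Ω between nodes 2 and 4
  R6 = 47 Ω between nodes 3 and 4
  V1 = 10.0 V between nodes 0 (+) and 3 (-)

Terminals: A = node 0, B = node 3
Nodal analysis, taking node 3 as the 0 V reference.
Source V1 fixes V_0 = 10 V.
KCL at each unknown node (sum of currents leaving = 0; resistances in Ω):
  Node 1: (V_1 - 10)/2.4 + (V_1 - V_2)/2400 + (V_1 - V_4)/430 = 0
  Node 2: (V_2 - V_1)/2400 + (V_2 - 0)/68000 + (V_2 - V_4)/43 = 0
  Node 4: (V_4 - V_1)/430 + (V_4 - V_2)/43 + (V_4 - 0)/47 = 0
Collecting terms (coefficients in siemens):
  0.4194·V_1 - 0.0004167·V_2 - 0.002326·V_4 = 4.167
  0.02369·V_2 - 0.0004167·V_1 - 0.02326·V_4 = 0
  0.04686·V_4 - 0.002326·V_1 - 0.02326·V_2 = 0
Solving these 3 simultaneous equations (Gaussian elimination) gives:
  V_1 = 9.942 V, V_2 = 1.286 V, V_4 = 1.132 V
I_R4 = (V_1 - V_4)/R4 = (9.942 - 1.132)/430 = 0.02049 A
P_R4 = I_R4² × R4 = (0.02049)² × 430 = 0.1805 W

Final answer: 0.1805 W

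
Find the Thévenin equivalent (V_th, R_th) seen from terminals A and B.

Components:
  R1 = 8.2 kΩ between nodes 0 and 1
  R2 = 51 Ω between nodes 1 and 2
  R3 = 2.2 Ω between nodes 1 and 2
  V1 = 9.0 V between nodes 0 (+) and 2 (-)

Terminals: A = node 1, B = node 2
Step 1 — V_th is the open-circuit voltage V_A - V_B (nothing connected across the terminals).
Nodal analysis, taking node 2 as the 0 V reference.
Source V1 fixes V_0 = 9 V.
KCL at each unknown node (sum of currents leaving = 0; resistances in Ω):
  Node 1: (V_1 - 9)/8200 + (V_1 - 0)/51 + (V_1 - 0)/2.2 = 0
Collecting terms: 0.4743 × V_1 = 0.001098  =>  V_1 = 0.002314 V
V_th = V_1 - V_2 = 0.002314 - 0 = 0.002314 V
Step 2 — R_th: zero the source — replace V1 by a short circuit (node 2 merges into node 0) — and find the resistance seen between A (node 1) and B (node 0).
Reduce the network between node 1 (A) and node 0 (B) by series/parallel combination:
  Rp1 = R1 ‖ R2 ‖ R3 (parallel, all between nodes 0 and 1) = 1/(1/8200 + 1/51 + 1/2.2) = 2.108 Ω
R_th = 2.108 Ω

Final answer: V_th = 0.002314 V, R_th = 2.108 Ω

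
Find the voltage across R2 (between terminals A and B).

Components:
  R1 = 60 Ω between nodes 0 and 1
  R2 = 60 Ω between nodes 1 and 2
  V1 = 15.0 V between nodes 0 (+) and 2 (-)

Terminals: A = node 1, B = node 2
R1 and R2 are in series across V1 (node 0 → node 1 → node 2), and the output A–B is taken across R2, so this is a voltage divider.
Series current: I = V1/(R1 + R2) = 15/(60 + 60) = 15/120 = 0.125 A
V_R2 = I × R2 = V1 × R2/(R1 + R2) = 15 × 60/120 = 7.5 V

Final answer: 7.5 V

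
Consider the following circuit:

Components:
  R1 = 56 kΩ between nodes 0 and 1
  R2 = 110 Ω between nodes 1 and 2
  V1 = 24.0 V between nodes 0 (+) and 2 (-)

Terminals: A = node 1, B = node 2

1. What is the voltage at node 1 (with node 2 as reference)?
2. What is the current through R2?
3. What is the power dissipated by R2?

Nodal analysis, taking node 2 as the 0 V reference.
Source V1 fixes V_0 = 24 V.
KCL at each unknown node (sum of currents leaving = 0; resistances in Ω):
  Node 1: (V_1 - 24)/56000 + (V_1 - 0)/110 = 0
Collecting terms: 0.009109 × V_1 = 0.0004286  =>  V_1 = 0.04705 V
Part 1:
  Read off the nodal solution: V_1 = 0.04705 V
Part 2:
  I_R2 = (V_1 - V_2)/R2 = (0.04705 - 0)/110 = 0.0004277 A
  Magnitude: I_R2 = 0.0004277 A
Part 3:
  I_R2 = (V_1 - V_2)/R2 = (0.04705 - 0)/110 = 0.0004277 A
  P_R2 = I_R2² × R2 = (0.0004277)² × 110 = 0.00002012 W

Final answers:
1. V_1 = 0.04705 V
2. I_R2 = 0.0004277 A
3. P_R2 = 2.012e-05 W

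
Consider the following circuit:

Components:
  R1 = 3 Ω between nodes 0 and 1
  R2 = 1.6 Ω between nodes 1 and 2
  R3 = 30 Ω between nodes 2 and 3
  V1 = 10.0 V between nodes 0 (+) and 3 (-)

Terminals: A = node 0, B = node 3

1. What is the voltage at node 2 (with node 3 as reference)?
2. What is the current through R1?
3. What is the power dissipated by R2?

Nodal analysis, taking node 3 as the 0 V reference.
Source V1 fixes V_0 = 10 V.
KCL at each unknown node (sum of currents leaving = 0; resistances in Ω):
  Node 1: (V_1 - 10)/3 + (V_1 - V_2)/1.6 = 0
  Node 2: (V_2 - V_1)/1.6 + (V_2 - 0)/30 = 0
Collecting terms (coefficients in siemens):
  0.9583·V_1 - 0.625·V_2 = 3.333
  0.6583·V_2 - 0.625·V_1 = 0
Determinant D = (0.9583)(0.6583) - (-0.625)(-0.625) = 0.2403
V_1 = [(3.333)(0.6583) - (-0.625)(0)]/D = 9.133 V
V_2 = [(0.9583)(0) - (3.333)(-0.625)]/D = 8.671 V
Part 1:
  Read off the nodal solution: V_2 = 8.671 V
Part 2:
  I_R1 = (V_0 - V_1)/R1 = (10 - 9.133)/3 = 0.289 A
  Magnitude: I_R1 = 0.289 A
Part 3:
  I_R2 = (V_1 - V_2)/R2 = (9.133 - 8.671)/1.6 = 0.289 A
  P_R2 = I_R2² × R2 = (0.289)² × 1.6 = 0.1336 W

Final answers:
1. V_2 = 8.671 V
2. I_R1 = 0.289 A
3. P_R2 = 0.1336 W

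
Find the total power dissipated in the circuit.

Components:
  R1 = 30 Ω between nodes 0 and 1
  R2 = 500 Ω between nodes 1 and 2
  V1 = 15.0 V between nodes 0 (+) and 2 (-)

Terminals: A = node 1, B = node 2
Nodal analysis, taking node 2 as the 0 V reference.
Source V1 fixes V_0 = 15 V.
KCL at each unknown node (sum of currents leaving = 0; resistances in Ω):
  Node 1: (V_1 - 15)/30 + (V_1 - 0)/500 = 0
Collecting terms: 0.03533 × V_1 = 0.5  =>  V_1 = 14.15 V
Power in each resistor, P = (ΔV)²/R:
  P_R1 = (15 - 14.15)²/30 = 0.02403 W
  P_R2 = (14.15 - 0)²/500 = 0.4005 W
P_total = P_R1 + P_R2 = 0.4245 W

Final answer: 0.4245 W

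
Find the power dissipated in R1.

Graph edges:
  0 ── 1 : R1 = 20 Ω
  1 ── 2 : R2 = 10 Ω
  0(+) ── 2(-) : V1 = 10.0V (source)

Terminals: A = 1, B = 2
Nodal analysis, taking node 2 as the 0 V reference.
Source V1 fixes V_0 = 10 V.
KCL at each unknown node (sum of currents leaving = 0; resistances in Ω):
  Node 1: (V_1 - 10)/20 + (V_1 - 0)/10 = 0
Collecting terms: 0.15 × V_1 = 0.5  =>  V_1 = 3.333 V
I_R1 = (V_0 - V_1)/R1 = (10 - 3.333)/20 = 0.3333 A
P_R1 = I_R1² × R1 = (0.3333)² × 20 = 2.222 W

Final answer: 2.222 W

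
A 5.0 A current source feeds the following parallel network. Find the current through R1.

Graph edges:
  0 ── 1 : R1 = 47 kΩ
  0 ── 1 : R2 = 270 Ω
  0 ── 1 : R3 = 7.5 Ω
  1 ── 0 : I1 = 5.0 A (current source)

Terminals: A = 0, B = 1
All resistors sit directly between nodes 0 and 1, so they are in parallel and share one voltage V; the full source current 5 A splits among them.
1/R_par = 1/47000 + 1/270 + 1/7.5 = 0.1371 S  =>  R_par = 7.296 Ω
V = I × R_par = 5 × 7.296 = 36.48 V
I_R1 = V/R1 = 36.48/47000 = 0.0007762 A

Final answer: 0.0007762 A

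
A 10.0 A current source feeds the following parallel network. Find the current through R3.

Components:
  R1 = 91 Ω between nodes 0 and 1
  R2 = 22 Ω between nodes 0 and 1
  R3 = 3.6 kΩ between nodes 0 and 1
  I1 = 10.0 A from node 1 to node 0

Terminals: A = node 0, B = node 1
All resistors sit directly between nodes 0 and 1, so they are in parallel and share one voltage V; the full source current 10 A splits among them.
1/R_par = 1/91 + 1/22 + 1/3600 = 0.05672 S  =>  R_par = 17.63 Ω
V = I × R_par = 10 × 17.63 = 176.3 V
I_R3 = V/R3 = 176.3/3600 = 0.04897 A

Final answer: 0.04897 A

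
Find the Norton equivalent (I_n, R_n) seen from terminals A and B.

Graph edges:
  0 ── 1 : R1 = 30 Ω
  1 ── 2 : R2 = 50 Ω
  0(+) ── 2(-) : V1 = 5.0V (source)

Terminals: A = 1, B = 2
Find the Thévenin equivalent first; then I_n = V_th/R_th and R_n = R_th.
Step 1 — V_th is the open-circuit voltage V_A - V_B (nothing connected across the terminals).
Nodal analysis, taking node 2 as the 0 V reference.
Source V1 fixes V_0 = 5 V.
KCL at each unknown node (sum of currents leaving = 0; resistances in Ω):
  Node 1: (V_1 - 5)/30 + (V_1 - 0)/50 = 0
Collecting terms: 0.05333 × V_1 = 0.1667  =>  V_1 = 3.125 V
V_th = V_1 - V_2 = 3.125 - 0 = 3.125 V
Step 2 — R_th: zero the source — replace V1 by a short circuit (node 2 merges into node 0) — and find the resistance seen between A (node 1) and B (node 0).
Reduce the network between node 1 (A) and node 0 (B) by series/parallel combination:
  Rp1 = R1 ‖ R2 (parallel, both between nodes 0 and 1) = 1/(1/30 + 1/50) = 18.75 Ω
R_th = 18.75 Ω
I_n = V_th/R_th = 3.125/18.75 = 0.1667 A, and R_n = R_th = 18.75 Ω

Final answer: I_n = 0.1667 A, R_n = 18.75 Ω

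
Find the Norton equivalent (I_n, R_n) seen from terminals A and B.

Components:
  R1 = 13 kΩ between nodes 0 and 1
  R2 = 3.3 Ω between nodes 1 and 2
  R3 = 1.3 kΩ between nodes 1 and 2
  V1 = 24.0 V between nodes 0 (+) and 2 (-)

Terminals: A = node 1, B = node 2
Find the Thévenin equivalent first; then I_n = V_th/R_th and R_n = R_th.
Step 1 — V_th is the open-circuit voltage V_A - V_B (nothing connected across the terminals).
Nodal analysis, taking node 2 as the 0 V reference.
Source V1 fixes V_0 = 24 V.
KCL at each unknown node (sum of currents leaving = 0; resistances in Ω):
  Node 1: (V_1 - 24)/13000 + (V_1 - 0)/3.3 + (V_1 - 0)/1300 = 0
Collecting terms: 0.3039 × V_1 = 0.001846  =>  V_1 = 0.006075 V
V_th = V_1 - V_2 = 0.006075 - 0 = 0.006075 V
Step 2 — R_th: zero the source — replace V1 by a short circuit (node 2 merges into node 0) — and find the resistance seen between A (node 1) and B (node 0).
Reduce the network between node 1 (A) and node 0 (B) by series/parallel combination:
  Rp1 = R1 ‖ R2 ‖ R3 (parallel, all between nodes 0 and 1) = 1/(1/13000 + 1/3.3 + 1/1300) = 3.291 Ω
R_th = 3.291 Ω
I_n = V_th/R_th = 0.006075/3.291 = 0.001846 A, and R_n = R_th = 3.291 Ω

Final answer: I_n = 0.001846 A, R_n = 3.291 Ω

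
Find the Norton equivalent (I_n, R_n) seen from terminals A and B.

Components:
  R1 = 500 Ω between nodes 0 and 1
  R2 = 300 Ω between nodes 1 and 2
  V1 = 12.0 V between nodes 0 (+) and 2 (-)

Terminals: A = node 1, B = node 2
Find the Thévenin equivalent first; then I_n = V_th/R_th and R_n = R_th.
Step 1 — V_th is the open-circuit voltage V_A - V_B (nothing connected across the terminals).
Nodal analysis, taking node 2 as the 0 V reference.
Source V1 fixes V_0 = 12 V.
KCL at each unknown node (sum of currents leaving = 0; resistances in Ω):
  Node 1: (V_1 - 12)/500 + (V_1 - 0)/300 = 0
Collecting terms: 0.005333 × V_1 = 0.024  =>  V_1 = 4.5 V
V_th = V_1 - V_2 = 4.5 - 0 = 4.5 V
Step 2 — R_th: zero the source — replace V1 by a short circuit (node 2 merges into node 0) — and find the resistance seen between A (node 1) and B (node 0).
Reduce the network between node 1 (A) and node 0 (B) by series/parallel combination:
  Rp1 = R1 ‖ R2 (parallel, both between nodes 0 and 1) = 1/(1/500 + 1/300) = 187.5 Ω
R_th = 187.5 Ω
I_n = V_th/R_th = 4.5/187.5 = 0.024 A, and R_n = R_th = 187.5 Ω

Final answer: I_n = 0.024 A, R_n = 187.5 Ω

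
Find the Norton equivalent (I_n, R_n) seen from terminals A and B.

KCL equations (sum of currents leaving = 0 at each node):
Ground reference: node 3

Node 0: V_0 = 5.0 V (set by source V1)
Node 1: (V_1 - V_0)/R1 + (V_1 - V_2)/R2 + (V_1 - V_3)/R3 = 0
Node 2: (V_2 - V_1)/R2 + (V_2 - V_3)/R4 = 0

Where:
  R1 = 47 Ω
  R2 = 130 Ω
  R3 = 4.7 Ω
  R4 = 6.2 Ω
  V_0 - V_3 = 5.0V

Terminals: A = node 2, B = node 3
Find the Thévenin equivalent first; then I_n = V_th/R_th and R_n = R_th.
Step 1 — V_th is the open-circuit voltage V_A - V_B (nothing connected across the terminals).
Nodal analysis, taking node 3 as the 0 V reference.
Source V1 fixes V_0 = 5 V.
KCL at each unknown node (sum of currents leaving = 0; resistances in Ω):
  Node 1: (V_1 - 5)/47 + (V_1 - V_2)/130 + (V_1 - 0)/4.7 = 0
  Node 2: (V_2 - V_1)/130 + (V_2 - 0)/6.2 = 0
Collecting terms (coefficients in siemens):
  0.2417·V_1 - 0.007692·V_2 = 0.1064
  0.169·V_2 - 0.007692·V_1 = 0
Determinant D = (0.2417)(0.169) - (-0.007692)(-0.007692) = 0.04079
V_1 = [(0.1064)(0.169) - (-0.007692)(0)]/D = 0.4407 V
V_2 = [(0.2417)(0) - (0.1064)(-0.007692)]/D = 0.02006 V
V_th = V_2 - V_3 = 0.02006 - 0 = 0.02006 V
Step 2 — R_th: zero the source — replace V1 by a short circuit (node 3 merges into node 0) — and find the resistance seen between A (node 2) and B (node 0).
Reduce the network between node 2 (A) and node 0 (B) by series/parallel combination:
  Rp1 = R1 ‖ R3 (parallel, both between nodes 0 and 1) = 1/(1/47 + 1/4.7) = 4.273 Ω
  Rs1 = R2 + Rp1 (series, joined only at node 1) = 130 + 4.273 = 134.3 Ω
  Rp2 = R4 ‖ Rs1 (parallel, both between nodes 0 and 2) = 1/(1/6.2 + 1/134.3) = 5.926 Ω
R_th = 5.926 Ω
I_n = V_th/R_th = 0.02006/5.926 = 0.003385 A, and R_n = R_th = 5.926 Ω

Final answer: I_n = 0.003385 A, R_n = 5.926 Ω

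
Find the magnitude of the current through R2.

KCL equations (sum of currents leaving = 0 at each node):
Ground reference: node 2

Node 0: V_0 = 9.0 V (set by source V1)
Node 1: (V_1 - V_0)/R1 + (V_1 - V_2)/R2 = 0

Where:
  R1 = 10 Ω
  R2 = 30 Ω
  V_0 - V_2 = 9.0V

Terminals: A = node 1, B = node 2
Nodal analysis, taking node 2 as the 0 V reference.
Source V1 fixes V_0 = 9 V.
KCL at each unknown node (sum of currents leaving = 0; resistances in Ω):
  Node 1: (V_1 - 9)/10 + (V_1 - 0)/30 = 0
Collecting terms: 0.1333 × V_1 = 0.9  =>  V_1 = 6.75 V
I_R2 = (V_1 - V_2)/R2 = (6.75 - 0)/30 = 0.225 A
|I_R2| = 0.225 A

Final answer: |I_R2| = 0.225 A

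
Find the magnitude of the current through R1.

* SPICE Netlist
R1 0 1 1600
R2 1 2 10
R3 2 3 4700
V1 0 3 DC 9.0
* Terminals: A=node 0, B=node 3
Nodal analysis, taking node 3 as the 0 V reference.
Source V1 fixes V_0 = 9 V.
KCL at each unknown node (sum of currents leaving = 0; resistances in Ω):
  Node 1: (V_1 - 9)/1600 + (V_1 - V_2)/10 = 0
  Node 2: (V_2 - V_1)/10 + (V_2 - 0)/4700 = 0
Collecting terms (coefficients in siemens):
  0.1006·V_1 - 0.1·V_2 = 0.005625
  0.1002·V_2 - 0.1·V_1 = 0
Determinant D = (0.1006)(0.1002) - (-0.1)(-0.1) = 0.00008391
V_1 = [(0.005625)(0.1002) - (-0.1)(0)]/D = 6.718 V
V_2 = [(0.1006)(0) - (0.005625)(-0.1)]/D = 6.704 V
I_R1 = (V_0 - V_1)/R1 = (9 - 6.718)/1600 = 0.001426 A
|I_R1| = 0.001426 A

Final answer: |I_R1| = 0.001426 A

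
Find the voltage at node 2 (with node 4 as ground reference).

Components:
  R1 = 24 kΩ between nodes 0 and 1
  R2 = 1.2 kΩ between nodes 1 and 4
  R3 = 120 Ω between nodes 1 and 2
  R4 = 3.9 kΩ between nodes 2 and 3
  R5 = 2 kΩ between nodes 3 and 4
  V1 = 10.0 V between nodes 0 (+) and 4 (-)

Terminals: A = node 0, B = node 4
Nodal analysis, taking node 4 as the 0 V reference.
Source V1 fixes V_0 = 10 V.
KCL at each unknown node (sum of currents leaving = 0; resistances in Ω):
  Node 1: (V_1 - 10)/24000 + (V_1 - 0)/1200 + (V_1 - V_2)/120 = 0
  Node 2: (V_2 - V_1)/120 + (V_2 - V_3)/3900 = 0
  Node 3: (V_3 - V_2)/3900 + (V_3 - 0)/2000 = 0
Collecting terms (coefficients in siemens):
  0.009208·V_1 - 0.008333·V_2 = 0.0004167
  0.00859·V_2 - 0.008333·V_1 - 0.0002564·V_3 = 0
  0.0007564·V_3 - 0.0002564·V_2 = 0
Solving these 3 simultaneous equations (Gaussian elimination) gives:
  V_1 = 0.4002 V, V_2 = 0.3922 V, V_3 = 0.133 V
The requested potential is V_2 = 0.3922 V.

Final answer: V_2 = 0.3922 V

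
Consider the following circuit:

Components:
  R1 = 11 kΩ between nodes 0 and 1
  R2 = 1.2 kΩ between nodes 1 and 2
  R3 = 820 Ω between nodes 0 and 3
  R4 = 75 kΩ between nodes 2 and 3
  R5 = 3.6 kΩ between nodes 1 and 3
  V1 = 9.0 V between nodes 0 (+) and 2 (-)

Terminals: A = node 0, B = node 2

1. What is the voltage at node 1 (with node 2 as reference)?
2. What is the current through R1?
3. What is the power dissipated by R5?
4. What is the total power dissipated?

Nodal analysis, taking node 2 as the 0 V reference.
Source V1 fixes V_0 = 9 V.
KCL at each unknown node (sum of currents leaving = 0; resistances in Ω):
  Node 1: (V_1 - 9)/11000 + (V_1 - 0)/1200 + (V_1 - V_3)/3600 = 0
  Node 3: (V_3 - 9)/820 + (V_3 - 0)/75000 + (V_3 - V_1)/3600 = 0
Collecting terms (coefficients in siemens):
  0.001202·V_1 - 0.0002778·V_3 = 0.0008182
  0.001511·V_3 - 0.0002778·V_1 = 0.01098
Determinant D = (0.001202)(0.001511) - (-0.0002778)(-0.0002778) = 0.000001739
V_1 = [(0.0008182)(0.001511) - (-0.0002778)(0.01098)]/D = 2.464 V
V_3 = [(0.001202)(0.01098) - (0.0008182)(-0.0002778)]/D = 7.719 V
Part 1:
  Read off the nodal solution: V_1 = 2.464 V
Part 2:
  I_R1 = (V_0 - V_1)/R1 = (9 - 2.464)/11000 = 0.0005941 A
  Magnitude: I_R1 = 0.0005941 A
Part 3:
  I_R5 = (V_1 - V_3)/R5 = (2.464 - 7.719)/3600 = -0.00146 A
  P_R5 = I_R5² × R5 = (-0.00146)² × 3600 = 0.007669 W
Part 4:
  Power in each resistor, P = (ΔV)²/R:
    P_R1 = (9 - 2.464)²/11000 = 0.003883 W
    P_R2 = (2.464 - 0)²/1200 = 0.005061 W
    P_R3 = (9 - 7.719)²/820 = 0.002002 W
    P_R4 = (0 - 7.719)²/75000 = 0.0007944 W
    P_R5 = (2.464 - 7.719)²/3600 = 0.007669 W
  P_total = P_R1 + P_R2 + P_R3 + P_R4 + P_R5 = 0.01941 W

Final answers:
1. V_1 = 2.464 V
2. I_R1 = 0.0005941 A
3. P_R5 = 0.007669 W
4. P_total = 0.01941 W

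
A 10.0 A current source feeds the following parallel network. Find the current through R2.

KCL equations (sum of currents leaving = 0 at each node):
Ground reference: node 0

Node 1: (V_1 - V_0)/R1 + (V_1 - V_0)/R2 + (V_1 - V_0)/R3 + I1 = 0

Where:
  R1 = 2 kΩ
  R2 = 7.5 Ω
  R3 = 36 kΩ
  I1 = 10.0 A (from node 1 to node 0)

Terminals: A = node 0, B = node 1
All resistors sit directly between nodes 0 and 1, so they are in parallel and share one voltage V; the full source current 10 A splits among them.
1/R_par = 1/2000 + 1/7.5 + 1/36000 = 0.1339 S  =>  R_par = 7.47 Ω
V = I × R_par = 10 × 7.47 = 74.7 V
I_R2 = V/R2 = 74.7/7.5 = 9.961 A

Final answer: 9.961 A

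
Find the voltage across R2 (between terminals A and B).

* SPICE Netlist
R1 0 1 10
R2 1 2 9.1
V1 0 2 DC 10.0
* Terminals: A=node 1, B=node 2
R1 and R2 are in series across V1 (node 0 → node 1 → node 2), and the output A–B is taken across R2, so this is a voltage divider.
Series current: I = V1/(R1 + R2) = 10/(10 + 9.1) = 10/19.1 = 0.5236 A
V_R2 = I × R2 = V1 × R2/(R1 + R2) = 10 × 9.1/19.1 = 4.764 V

Final answer: 4.764 V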